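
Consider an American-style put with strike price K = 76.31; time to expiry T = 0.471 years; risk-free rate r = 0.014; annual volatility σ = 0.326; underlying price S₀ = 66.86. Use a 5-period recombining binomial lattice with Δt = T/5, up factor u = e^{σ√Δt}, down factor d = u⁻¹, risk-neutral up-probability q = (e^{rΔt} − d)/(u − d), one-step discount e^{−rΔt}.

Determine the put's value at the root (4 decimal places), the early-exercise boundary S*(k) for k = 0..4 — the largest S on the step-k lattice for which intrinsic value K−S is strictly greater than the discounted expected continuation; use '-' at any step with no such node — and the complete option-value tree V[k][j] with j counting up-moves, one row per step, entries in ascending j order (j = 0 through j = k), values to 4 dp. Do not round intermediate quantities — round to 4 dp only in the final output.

Δt=0.09420, u=1.10523, d=0.90479, q=0.48159, disc=e^(-rΔt)=0.99868
k=5 terminal: V=max(K-S,0) → 35.7687 26.7872 15.8160 2.4141 0.0000 0.0000
k=4: j=0 S=44.8076 intr=31.5024 cont=31.4019 V=31.5024[EX]; j=1 S=54.7342 intr=21.5758 cont=21.4752 V=21.5758[EX]; j=2 S=66.8600 intr=9.4500 cont=9.3494 V=9.4500[EX]; j=3 S=81.6721 intr=0.0000 cont=1.2499 V=1.2499[hold]; j=4 S=99.7657 intr=0.0000 cont=0.0000 V=0.0000[hold]  S*(4)=66.8600
k=3: j=0 S=49.5228 intr=26.7872 cont=26.6866 V=26.7872[EX]; j=1 S=60.4940 intr=15.8160 cont=15.7154 V=15.8160[EX]; j=2 S=73.8959 intr=2.4141 cont=5.4936 V=5.4936[hold]; j=3 S=90.2667 intr=0.0000 cont=0.6471 V=0.6471[hold]  S*(3)=60.4940
k=2: j=0 S=54.7342 intr=21.5758 cont=21.4752 V=21.5758[EX]; j=1 S=66.8600 intr=9.4500 cont=10.8305 V=10.8305[hold]; j=2 S=81.6721 intr=0.0000 cont=3.1554 V=3.1554[hold]  S*(2)=54.7342
k=1: j=0 S=60.4940 intr=15.8160 cont=16.3794 V=16.3794[hold]; j=1 S=73.8959 intr=2.4141 cont=7.1249 V=7.1249[hold]  S*(1)=-
k=0: j=0 S=66.8600 intr=9.4500 cont=11.9068 V=11.9068[hold]  S*(0)=-

price = 11.9068
boundary = - - 54.7342 60.4940 66.8600
tree:
11.9068
16.3794 7.1249
21.5758 10.8305 3.1554
26.7872 15.8160 5.4936 0.6471
31.5024 21.5758 9.4500 1.2499 0.0000
35.7687 26.7872 15.8160 2.4141 0.0000 0.0000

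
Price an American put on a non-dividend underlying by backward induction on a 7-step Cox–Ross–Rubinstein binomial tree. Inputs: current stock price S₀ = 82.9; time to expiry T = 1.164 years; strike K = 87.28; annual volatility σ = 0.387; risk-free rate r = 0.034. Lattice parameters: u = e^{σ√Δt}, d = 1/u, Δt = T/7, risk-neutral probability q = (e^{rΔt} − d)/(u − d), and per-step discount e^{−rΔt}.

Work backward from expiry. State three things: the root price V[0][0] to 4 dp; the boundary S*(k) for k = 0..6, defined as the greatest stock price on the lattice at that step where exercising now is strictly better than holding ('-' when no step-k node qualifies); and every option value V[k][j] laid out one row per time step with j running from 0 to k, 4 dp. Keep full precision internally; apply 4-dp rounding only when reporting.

Δt=0.16629, u=1.17095, d=0.85401, q=0.47852, disc=e^(-rΔt)=0.99436
k=7 terminal: V=max(K-S,0) → 59.8138 49.6208 35.6449 16.4825 0.0000 0.0000 0.0000 0.0000
k=6: j=0 S=32.1614 intr=55.1186 cont=54.6266 V=55.1186[EX]; j=1 S=44.0969 intr=43.1831 cont=42.6910 V=43.1831[EX]; j=2 S=60.4618 intr=26.8182 cont=26.3261 V=26.8182[EX]; j=3 S=82.9000 intr=4.3800 cont=8.5469 V=8.5469[hold]; j=4 S=113.6653 intr=0.0000 cont=0.0000 V=0.0000[hold]; j=5 S=155.8479 intr=0.0000 cont=0.0000 V=0.0000[hold]; j=6 S=213.6851 intr=0.0000 cont=0.0000 V=0.0000[hold]  S*(6)=60.4618
k=5: j=0 S=37.6592 intr=49.6208 cont=49.1287 V=49.6208[EX]; j=1 S=51.6351 intr=35.6449 cont=35.1529 V=35.6449[EX]; j=2 S=70.7975 intr=16.4825 cont=17.9731 V=17.9731[hold]; j=3 S=97.0714 intr=0.0000 cont=4.4319 V=4.4319[hold]; j=4 S=133.0958 intr=0.0000 cont=0.0000 V=0.0000[hold]; j=5 S=182.4894 intr=0.0000 cont=0.0000 V=0.0000[hold]  S*(5)=51.6351
k=4: j=0 S=44.0969 intr=43.1831 cont=42.6910 V=43.1831[EX]; j=1 S=60.4618 intr=26.8182 cont=27.0354 V=27.0354[hold]; j=2 S=82.9000 intr=4.3800 cont=11.4286 V=11.4286[hold]; j=3 S=113.6653 intr=0.0000 cont=2.2981 V=2.2981[hold]; j=4 S=155.8479 intr=0.0000 cont=0.0000 V=0.0000[hold]  S*(4)=44.0969
k=3: j=0 S=51.6351 intr=35.6449 cont=35.2562 V=35.6449[EX]; j=1 S=70.7975 intr=16.4825 cont=19.4569 V=19.4569[hold]; j=2 S=97.0714 intr=0.0000 cont=7.0197 V=7.0197[hold]; j=3 S=133.0958 intr=0.0000 cont=1.1917 V=1.1917[hold]  S*(3)=51.6351
k=2: j=0 S=60.4618 intr=26.8182 cont=27.7414 V=27.7414[hold]; j=1 S=82.9000 intr=4.3800 cont=13.4294 V=13.4294[hold]; j=2 S=113.6653 intr=0.0000 cont=4.2070 V=4.2070[hold]  S*(2)=-
k=1: j=0 S=70.7975 intr=16.4825 cont=20.7750 V=20.7750[hold]; j=1 S=97.0714 intr=0.0000 cont=8.9655 V=8.9655[hold]  S*(1)=-
k=0: j=0 S=82.9000 intr=4.3800 cont=15.0387 V=15.0387[hold]  S*(0)=-

price = 15.0387
boundary = - - - 51.6351 44.0969 51.6351 60.4618
tree:
15.0387
20.7750 8.9655
27.7414 13.4294 4.2070
35.6449 19.4569 7.0197 1.1917
43.1831 27.0354 11.4286 2.2981 0.0000
49.6208 35.6449 17.9731 4.4319 0.0000 0.0000
55.1186 43.1831 26.8182 8.5469 0.0000 0.0000 0.0000
59.8138 49.6208 35.6449 16.4825 0.0000 0.0000 0.0000 0.0000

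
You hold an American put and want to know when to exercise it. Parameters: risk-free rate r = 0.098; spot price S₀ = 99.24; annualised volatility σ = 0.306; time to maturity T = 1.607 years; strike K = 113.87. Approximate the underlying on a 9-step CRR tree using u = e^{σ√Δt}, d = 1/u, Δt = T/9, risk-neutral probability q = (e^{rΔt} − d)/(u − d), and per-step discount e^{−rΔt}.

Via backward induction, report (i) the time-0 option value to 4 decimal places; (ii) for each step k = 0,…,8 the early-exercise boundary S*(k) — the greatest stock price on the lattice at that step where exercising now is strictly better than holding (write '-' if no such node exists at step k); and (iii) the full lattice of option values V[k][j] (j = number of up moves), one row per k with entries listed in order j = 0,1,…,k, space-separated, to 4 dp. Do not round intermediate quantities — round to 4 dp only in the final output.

params: Δt=0.17856 u=1.13803 d=0.87871 q=0.53579 e^(-rΔt)=0.98265
t_9 payoffs: 82.8753 73.7281 61.8813 46.5382 26.6670 0.9314 0.0000 0.0000 0.0000 0.0000
t_8: node(8,0) S=35.2730 payoff=78.5970 vs cont=76.6218 → 78.5970 [stop]  node(8,1) S=45.6829 payoff=68.1871 vs cont=66.2119 → 68.1871 [stop]  node(8,2) S=59.1650 payoff=54.7050 vs cont=52.7298 → 54.7050 [stop]  node(8,3) S=76.6259 payoff=37.2441 vs cont=35.2689 → 37.2441 [stop]  node(8,4) S=99.2400 payoff=14.6300 vs cont=12.6548 → 14.6300 [stop]  node(8,5) S=128.5280 payoff=0.0000 vs cont=0.4249 → 0.4249 [wait]  node(8,6) S=166.4596 payoff=0.0000 vs cont=0.0000 → 0.0000 [wait]  node(8,7) S=215.5857 payoff=0.0000 vs cont=0.0000 → 0.0000 [wait]  node(8,8) S=279.2099 payoff=0.0000 vs cont=0.0000 → 0.0000 [wait]  ⇒ S*(8)=99.2400
t_7: node(7,0) S=40.1419 payoff=73.7281 vs cont=71.7529 → 73.7281 [stop]  node(7,1) S=51.9887 payoff=61.8813 vs cont=59.9061 → 61.8813 [stop]  node(7,2) S=67.3318 payoff=46.5382 vs cont=44.5630 → 46.5382 [stop]  node(7,3) S=87.2030 payoff=26.6670 vs cont=24.6918 → 26.6670 [stop]  node(7,4) S=112.9386 payoff=0.9314 vs cont=6.8973 → 6.8973 [wait]  node(7,5) S=146.2693 payoff=0.0000 vs cont=0.1938 → 0.1938 [wait]  node(7,6) S=189.4368 payoff=0.0000 vs cont=0.0000 → 0.0000 [wait]  node(7,7) S=245.3440 payoff=0.0000 vs cont=0.0000 → 0.0000 [wait]  ⇒ S*(7)=87.2030
t_6: node(6,0) S=45.6829 payoff=68.1871 vs cont=66.2119 → 68.1871 [stop]  node(6,1) S=59.1650 payoff=54.7050 vs cont=52.7298 → 54.7050 [stop]  node(6,2) S=76.6259 payoff=37.2441 vs cont=35.2689 → 37.2441 [stop]  node(6,3) S=99.2400 payoff=14.6300 vs cont=15.7958 → 15.7958 [wait]  node(6,4) S=128.5280 payoff=0.0000 vs cont=3.2483 → 3.2483 [wait]  node(6,5) S=166.4596 payoff=0.0000 vs cont=0.0884 → 0.0884 [wait]  node(6,6) S=215.5857 payoff=0.0000 vs cont=0.0000 → 0.0000 [wait]  ⇒ S*(6)=76.6259
t_5: node(5,0) S=51.9887 payoff=61.8813 vs cont=59.9061 → 61.8813 [stop]  node(5,1) S=67.3318 payoff=46.5382 vs cont=44.5630 → 46.5382 [stop]  node(5,2) S=87.2030 payoff=26.6670 vs cont=25.3056 → 26.6670 [stop]  node(5,3) S=112.9386 payoff=0.9314 vs cont=8.9156 → 8.9156 [wait]  node(5,4) S=146.2693 payoff=0.0000 vs cont=1.5283 → 1.5283 [wait]  node(5,5) S=189.4368 payoff=0.0000 vs cont=0.0403 → 0.0403 [wait]  ⇒ S*(5)=87.2030
t_4: node(4,0) S=59.1650 payoff=54.7050 vs cont=52.7298 → 54.7050 [stop]  node(4,1) S=76.6259 payoff=37.2441 vs cont=35.2689 → 37.2441 [stop]  node(4,2) S=99.2400 payoff=14.6300 vs cont=16.8584 → 16.8584 [wait]  node(4,3) S=128.5280 payoff=0.0000 vs cont=4.8716 → 4.8716 [wait]  node(4,4) S=166.4596 payoff=0.0000 vs cont=0.7184 → 0.7184 [wait]  ⇒ S*(4)=76.6259
t_3: node(3,0) S=67.3318 payoff=46.5382 vs cont=44.5630 → 46.5382 [stop]  node(3,1) S=87.2030 payoff=26.6670 vs cont=25.8651 → 26.6670 [stop]  node(3,2) S=112.9386 payoff=0.9314 vs cont=10.2550 → 10.2550 [wait]  node(3,3) S=146.2693 payoff=0.0000 vs cont=2.6004 → 2.6004 [wait]  ⇒ S*(3)=87.2030
t_2: node(2,0) S=76.6259 payoff=37.2441 vs cont=35.2689 → 37.2441 [stop]  node(2,1) S=99.2400 payoff=14.6300 vs cont=17.5636 → 17.5636 [wait]  node(2,2) S=128.5280 payoff=0.0000 vs cont=6.0470 → 6.0470 [wait]  ⇒ S*(2)=76.6259
t_1: node(1,0) S=87.2030 payoff=26.6670 vs cont=26.2363 → 26.6670 [stop]  node(1,1) S=112.9386 payoff=0.9314 vs cont=11.1955 → 11.1955 [wait]  ⇒ S*(1)=87.2030
t_0: node(0,0) S=99.2400 payoff=14.6300 vs cont=18.0588 → 18.0588 [wait]  ⇒ S*(0)=-

price = 18.0588
boundary = - 87.2030 76.6259 87.2030 76.6259 87.2030 76.6259 87.2030 99.2400
tree:
18.0588
26.6670 11.1955
37.2441 17.5636 6.0470
46.5382 26.6670 10.2550 2.6004
54.7050 37.2441 16.8584 4.8716 0.7184
61.8813 46.5382 26.6670 8.9156 1.5283 0.0403
68.1871 54.7050 37.2441 15.7958 3.2483 0.0884 0.0000
73.7281 61.8813 46.5382 26.6670 6.8973 0.1938 0.0000 0.0000
78.5970 68.1871 54.7050 37.2441 14.6300 0.4249 0.0000 0.0000 0.0000
82.8753 73.7281 61.8813 46.5382 26.6670 0.9314 0.0000 0.0000 0.0000 0.0000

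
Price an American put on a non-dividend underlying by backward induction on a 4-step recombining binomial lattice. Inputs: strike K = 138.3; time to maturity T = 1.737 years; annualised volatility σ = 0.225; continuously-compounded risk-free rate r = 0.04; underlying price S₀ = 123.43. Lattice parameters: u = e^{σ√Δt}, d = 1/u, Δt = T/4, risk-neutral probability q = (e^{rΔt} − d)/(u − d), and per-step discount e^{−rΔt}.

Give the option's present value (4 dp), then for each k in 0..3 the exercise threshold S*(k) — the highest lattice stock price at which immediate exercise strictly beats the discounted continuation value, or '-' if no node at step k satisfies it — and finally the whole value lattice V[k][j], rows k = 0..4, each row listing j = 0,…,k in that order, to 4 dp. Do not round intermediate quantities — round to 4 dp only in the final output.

params: Δt=0.43425 u=1.15983 d=0.86220 q=0.52187 e^(-rΔt)=0.98278
t_4 payoffs: 70.0897 46.5438 14.8700 0.0000 0.0000
t_3: node(3,0) S=79.1120 payoff=59.1880 vs cont=56.8064 → 59.1880 [stop]  node(3,1) S=106.4212 payoff=31.8788 vs cont=29.4973 → 31.8788 [stop]  node(3,2) S=143.1573 payoff=0.0000 vs cont=6.9873 → 6.9873 [wait]  node(3,3) S=192.5745 payoff=0.0000 vs cont=0.0000 → 0.0000 [wait]  ⇒ S*(3)=106.4212
t_2: node(2,0) S=91.7562 payoff=46.5438 vs cont=44.1623 → 46.5438 [stop]  node(2,1) S=123.4300 payoff=14.8700 vs cont=18.5634 → 18.5634 [wait]  node(2,2) S=166.0375 payoff=0.0000 vs cont=3.2833 → 3.2833 [wait]  ⇒ S*(2)=91.7562
t_1: node(1,0) S=106.4212 payoff=31.8788 vs cont=31.3916 → 31.8788 [stop]  node(1,1) S=143.1573 payoff=0.0000 vs cont=10.4068 → 10.4068 [wait]  ⇒ S*(1)=106.4212
t_0: node(0,0) S=123.4300 payoff=14.8700 vs cont=20.3172 → 20.3172 [wait]  ⇒ S*(0)=-

price = 20.3172
boundary = - 106.4212 91.7562 106.4212
tree:
20.3172
31.8788 10.4068
46.5438 18.5634 3.2833
59.1880 31.8788 6.9873 0.0000
70.0897 46.5438 14.8700 0.0000 0.0000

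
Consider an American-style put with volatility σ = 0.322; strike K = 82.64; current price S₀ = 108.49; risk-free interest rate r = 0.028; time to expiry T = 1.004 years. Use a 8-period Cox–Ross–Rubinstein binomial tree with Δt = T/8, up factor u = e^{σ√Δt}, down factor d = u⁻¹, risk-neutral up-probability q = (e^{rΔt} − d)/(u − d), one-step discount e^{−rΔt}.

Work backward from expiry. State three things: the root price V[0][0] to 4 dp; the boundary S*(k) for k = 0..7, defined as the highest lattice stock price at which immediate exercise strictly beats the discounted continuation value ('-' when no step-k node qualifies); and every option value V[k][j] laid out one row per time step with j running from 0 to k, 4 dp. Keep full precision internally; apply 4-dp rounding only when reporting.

Δt=0.12550, u=1.12083, d=0.89219, q=0.48691, disc=e^(-rΔt)=0.99649
k=8 terminal: V=max(K-S,0) → 39.0824 27.9201 13.8972 0.0000 0.0000 0.0000 0.0000 0.0000 0.0000
k=7: j=0 S=48.8208 intr=33.8192 cont=33.5293 V=33.8192[EX]; j=1 S=61.3319 intr=21.3081 cont=21.0182 V=21.3081[EX]; j=2 S=77.0491 intr=5.5909 cont=7.1055 V=7.1055[hold]; j=3 S=96.7941 intr=0.0000 cont=0.0000 V=0.0000[hold]; j=4 S=121.5991 intr=0.0000 cont=0.0000 V=0.0000[hold]; j=5 S=152.7607 intr=0.0000 cont=0.0000 V=0.0000[hold]; j=6 S=191.9080 intr=0.0000 cont=0.0000 V=0.0000[hold]; j=7 S=241.0874 intr=0.0000 cont=0.0000 V=0.0000[hold]  S*(7)=61.3319
k=6: j=0 S=54.7199 intr=27.9201 cont=27.6302 V=27.9201[EX]; j=1 S=68.7428 intr=13.8972 cont=14.3423 V=14.3423[hold]; j=2 S=86.3591 intr=0.0000 cont=3.6330 V=3.6330[hold]; j=3 S=108.4900 intr=0.0000 cont=0.0000 V=0.0000[hold]; j=4 S=136.2922 intr=0.0000 cont=0.0000 V=0.0000[hold]; j=5 S=171.2192 intr=0.0000 cont=0.0000 V=0.0000[hold]; j=6 S=215.0967 intr=0.0000 cont=0.0000 V=0.0000[hold]  S*(6)=54.7199
k=5: j=0 S=61.3319 intr=21.3081 cont=21.2342 V=21.3081[EX]; j=1 S=77.0491 intr=5.5909 cont=9.0958 V=9.0958[hold]; j=2 S=96.7941 intr=0.0000 cont=1.8575 V=1.8575[hold]; j=3 S=121.5991 intr=0.0000 cont=0.0000 V=0.0000[hold]; j=4 S=152.7607 intr=0.0000 cont=0.0000 V=0.0000[hold]; j=5 S=191.9080 intr=0.0000 cont=0.0000 V=0.0000[hold]  S*(5)=61.3319
k=4: j=0 S=68.7428 intr=13.8972 cont=15.3079 V=15.3079[hold]; j=1 S=86.3591 intr=0.0000 cont=5.5519 V=5.5519[hold]; j=2 S=108.4900 intr=0.0000 cont=0.9497 V=0.9497[hold]; j=3 S=136.2922 intr=0.0000 cont=0.0000 V=0.0000[hold]; j=4 S=171.2192 intr=0.0000 cont=0.0000 V=0.0000[hold]  S*(4)=-
k=3: j=0 S=77.0491 intr=5.5909 cont=10.5206 V=10.5206[hold]; j=1 S=96.7941 intr=0.0000 cont=3.2994 V=3.2994[hold]; j=2 S=121.5991 intr=0.0000 cont=0.4856 V=0.4856[hold]; j=3 S=152.7607 intr=0.0000 cont=0.0000 V=0.0000[hold]  S*(3)=-
k=2: j=0 S=86.3591 intr=0.0000 cont=6.9800 V=6.9800[hold]; j=1 S=108.4900 intr=0.0000 cont=1.9226 V=1.9226[hold]; j=2 S=136.2922 intr=0.0000 cont=0.2483 V=0.2483[hold]  S*(2)=-
k=1: j=0 S=96.7941 intr=0.0000 cont=4.5016 V=4.5016[hold]; j=1 S=121.5991 intr=0.0000 cont=1.1035 V=1.1035[hold]  S*(1)=-
k=0: j=0 S=108.4900 intr=0.0000 cont=2.8370 V=2.8370[hold]  S*(0)=-

price = 2.8370
boundary = - - - - - 61.3319 54.7199 61.3319
tree:
2.8370
4.5016 1.1035
6.9800 1.9226 0.2483
10.5206 3.2994 0.4856 0.0000
15.3079 5.5519 0.9497 0.0000 0.0000
21.3081 9.0958 1.8575 0.0000 0.0000 0.0000
27.9201 14.3423 3.6330 0.0000 0.0000 0.0000 0.0000
33.8192 21.3081 7.1055 0.0000 0.0000 0.0000 0.0000 0.0000
39.0824 27.9201 13.8972 0.0000 0.0000 0.0000 0.0000 0.0000 0.0000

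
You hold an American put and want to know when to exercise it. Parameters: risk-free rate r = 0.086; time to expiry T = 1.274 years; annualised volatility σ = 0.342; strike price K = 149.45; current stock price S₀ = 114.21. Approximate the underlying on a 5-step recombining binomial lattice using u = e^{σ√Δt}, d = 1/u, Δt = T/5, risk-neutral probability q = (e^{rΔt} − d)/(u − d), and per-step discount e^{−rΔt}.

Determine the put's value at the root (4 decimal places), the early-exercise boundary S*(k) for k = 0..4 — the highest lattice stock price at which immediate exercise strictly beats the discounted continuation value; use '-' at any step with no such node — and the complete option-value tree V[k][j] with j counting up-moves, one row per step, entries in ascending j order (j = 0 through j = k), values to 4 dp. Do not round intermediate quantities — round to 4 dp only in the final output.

price = 36.2366
boundary = - 96.1015 114.2100 96.1015 114.2100
tree:
36.2366
53.3485 22.0330
68.5858 35.2400 10.8180
81.4072 53.3485 19.7982 3.0153
92.1956 68.5858 35.2400 6.4318 0.0000
101.2736 81.4072 53.3485 13.7193 0.0000 0.0000

Δt=0.25480, u=1.18843, d=0.84145, q=0.52080, disc=e^(-rΔt)=0.97833
k=5 terminal: V=max(K-S,0) → 101.2736 81.4072 53.3485 13.7193 0.0000 0.0000
k=4: j=0 S=57.2544 intr=92.1956 cont=88.9564 V=92.1956[EX]; j=1 S=80.8642 intr=68.5858 cont=65.3465 V=68.5858[EX]; j=2 S=114.2100 intr=35.2400 cont=32.0008 V=35.2400[EX]; j=3 S=161.3065 intr=0.0000 cont=6.4318 V=6.4318[hold]; j=4 S=227.8241 intr=0.0000 cont=0.0000 V=0.0000[hold]  S*(4)=114.2100
k=3: j=0 S=68.0428 intr=81.4072 cont=78.1679 V=81.4072[EX]; j=1 S=96.1015 intr=53.3485 cont=50.1092 V=53.3485[EX]; j=2 S=135.7307 intr=13.7193 cont=19.7982 V=19.7982[hold]; j=3 S=191.7016 intr=0.0000 cont=3.0153 V=3.0153[hold]  S*(3)=96.1015
k=2: j=0 S=80.8642 intr=68.5858 cont=65.3465 V=68.5858[EX]; j=1 S=114.2100 intr=35.2400 cont=35.0980 V=35.2400[EX]; j=2 S=161.3065 intr=0.0000 cont=10.8180 V=10.8180[hold]  S*(2)=114.2100
k=1: j=0 S=96.1015 intr=53.3485 cont=50.1092 V=53.3485[EX]; j=1 S=135.7307 intr=13.7193 cont=22.0330 V=22.0330[hold]  S*(1)=96.1015
k=0: j=0 S=114.2100 intr=35.2400 cont=36.2366 V=36.2366[hold]  S*(0)=-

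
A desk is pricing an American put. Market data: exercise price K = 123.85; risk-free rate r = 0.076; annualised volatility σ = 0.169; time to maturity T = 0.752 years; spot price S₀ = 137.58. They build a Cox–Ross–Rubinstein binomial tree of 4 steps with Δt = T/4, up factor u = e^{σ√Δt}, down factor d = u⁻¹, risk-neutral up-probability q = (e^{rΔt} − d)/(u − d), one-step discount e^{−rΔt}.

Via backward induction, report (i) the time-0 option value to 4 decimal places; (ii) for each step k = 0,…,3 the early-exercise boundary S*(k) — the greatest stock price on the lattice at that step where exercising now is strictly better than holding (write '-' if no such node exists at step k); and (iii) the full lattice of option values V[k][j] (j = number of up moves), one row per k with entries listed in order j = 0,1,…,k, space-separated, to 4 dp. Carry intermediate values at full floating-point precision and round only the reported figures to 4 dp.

params: Δt=0.18800 u=1.07603 d=0.92934 q=0.57979 e^(-rΔt)=0.98581
t_4 payoffs: 21.2232 5.0249 0.0000 0.0000 0.0000
t_3: node(3,0) S=110.4293 payoff=13.4207 vs cont=11.6637 → 13.4207 [stop]  node(3,1) S=127.8591 payoff=0.0000 vs cont=2.0816 → 2.0816 [wait]  node(3,2) S=148.0400 payoff=0.0000 vs cont=0.0000 → 0.0000 [wait]  node(3,3) S=171.4061 payoff=0.0000 vs cont=0.0000 → 0.0000 [wait]  ⇒ S*(3)=110.4293
t_2: node(2,0) S=118.8251 payoff=5.0249 vs cont=6.7492 → 6.7492 [wait]  node(2,1) S=137.5800 payoff=0.0000 vs cont=0.8623 → 0.8623 [wait]  node(2,2) S=159.2952 payoff=0.0000 vs cont=0.0000 → 0.0000 [wait]  ⇒ S*(2)=-
t_1: node(1,0) S=127.8591 payoff=0.0000 vs cont=3.2887 → 3.2887 [wait]  node(1,1) S=148.0400 payoff=0.0000 vs cont=0.3572 → 0.3572 [wait]  ⇒ S*(1)=-
t_0: node(0,0) S=137.5800 payoff=0.0000 vs cont=1.5665 → 1.5665 [wait]  ⇒ S*(0)=-

price = 1.5665
boundary = - - - 110.4293
tree:
1.5665
3.2887 0.3572
6.7492 0.8623 0.0000
13.4207 2.0816 0.0000 0.0000
21.2232 5.0249 0.0000 0.0000 0.0000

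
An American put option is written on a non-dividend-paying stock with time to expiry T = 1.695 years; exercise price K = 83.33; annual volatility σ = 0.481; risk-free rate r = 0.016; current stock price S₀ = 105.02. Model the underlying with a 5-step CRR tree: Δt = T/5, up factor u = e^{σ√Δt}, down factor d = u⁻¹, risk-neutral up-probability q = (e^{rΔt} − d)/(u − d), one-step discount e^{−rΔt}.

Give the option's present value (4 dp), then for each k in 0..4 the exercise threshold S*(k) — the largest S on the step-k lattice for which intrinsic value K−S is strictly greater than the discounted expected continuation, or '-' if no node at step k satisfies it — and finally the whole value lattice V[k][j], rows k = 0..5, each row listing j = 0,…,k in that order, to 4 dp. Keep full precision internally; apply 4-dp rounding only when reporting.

price = 12.6472
boundary = - - - 45.3306 59.9817
tree:
12.6472
18.8324 4.9323
27.2773 8.3181 0.6845
37.9994 13.9695 1.2290 0.0000
49.0718 23.3483 2.2066 0.0000 0.0000
57.4396 37.9994 3.9620 0.0000 0.0000 0.0000

Δt=0.33900  u=1.32320  d=0.75574  q=0.44002  discount=0.99459
step 5 (expiry): payoffs max(K−S,0) = 57.4396 37.9994 3.9620 0.0000 0.0000 0.0000
step 4: (k=4,j=0): S=34.2582, (K−S)⁺=49.0718, hold=48.6210 ⇒ V=49.0718 exercise | (k=4,j=1): S=59.9817, (K−S)⁺=23.3483, hold=22.8976 ⇒ V=23.3483 exercise | (k=4,j=2): S=105.0200, (K−S)⁺=0.0000, hold=2.2066 ⇒ V=2.2066 continue | (k=4,j=3): S=183.8762, (K−S)⁺=0.0000, hold=0.0000 ⇒ V=0.0000 continue | (k=4,j=4): S=321.9431, (K−S)⁺=0.0000, hold=0.0000 ⇒ V=0.0000 continue  boundary S*=59.9817
step 3: (k=3,j=0): S=45.3306, (K−S)⁺=37.9994, hold=37.5486 ⇒ V=37.9994 exercise | (k=3,j=1): S=79.3680, (K−S)⁺=3.9620, hold=13.9695 ⇒ V=13.9695 continue | (k=3,j=2): S=138.9629, (K−S)⁺=0.0000, hold=1.2290 ⇒ V=1.2290 continue | (k=3,j=3): S=243.3058, (K−S)⁺=0.0000, hold=0.0000 ⇒ V=0.0000 continue  boundary S*=45.3306
step 2: (k=2,j=0): S=59.9817, (K−S)⁺=23.3483, hold=27.2773 ⇒ V=27.2773 continue | (k=2,j=1): S=105.0200, (K−S)⁺=0.0000, hold=8.3181 ⇒ V=8.3181 continue | (k=2,j=2): S=183.8762, (K−S)⁺=0.0000, hold=0.6845 ⇒ V=0.6845 continue  boundary S*=-
step 1: (k=1,j=0): S=79.3680, (K−S)⁺=3.9620, hold=18.8324 ⇒ V=18.8324 continue | (k=1,j=1): S=138.9629, (K−S)⁺=0.0000, hold=4.9323 ⇒ V=4.9323 continue  boundary S*=-
step 0: (k=0,j=0): S=105.0200, (K−S)⁺=0.0000, hold=12.6472 ⇒ V=12.6472 continue  boundary S*=-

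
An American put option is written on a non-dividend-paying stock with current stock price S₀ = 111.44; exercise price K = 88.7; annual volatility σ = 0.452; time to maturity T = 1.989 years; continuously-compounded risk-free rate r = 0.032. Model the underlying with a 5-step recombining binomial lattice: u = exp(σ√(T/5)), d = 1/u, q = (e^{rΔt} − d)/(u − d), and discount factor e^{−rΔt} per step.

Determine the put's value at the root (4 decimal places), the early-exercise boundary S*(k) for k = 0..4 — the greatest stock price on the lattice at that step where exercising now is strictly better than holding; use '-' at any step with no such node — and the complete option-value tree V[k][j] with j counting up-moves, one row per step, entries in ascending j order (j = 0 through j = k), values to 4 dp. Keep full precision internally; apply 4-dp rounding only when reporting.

price = 12.9547
boundary = - - - 47.3818 63.0117
tree:
12.9547
19.6993 5.1248
29.1103 8.8197 0.7792
41.3182 15.0985 1.4385 0.0000
53.0712 25.6883 2.6556 0.0000 0.0000
61.9088 41.3182 4.9025 0.0000 0.0000 0.0000

Δt=0.39780, u=1.32987, d=0.75195, q=0.45138, disc=e^(-rΔt)=0.98735
k=5 terminal: V=max(K-S,0) → 61.9088 41.3182 4.9025 0.0000 0.0000 0.0000
k=4: j=0 S=35.6288 intr=53.0712 cont=51.9492 V=53.0712[EX]; j=1 S=63.0117 intr=25.6883 cont=24.5663 V=25.6883[EX]; j=2 S=111.4400 intr=0.0000 cont=2.6556 V=2.6556[hold]; j=3 S=197.0883 intr=0.0000 cont=0.0000 V=0.0000[hold]; j=4 S=348.5623 intr=0.0000 cont=0.0000 V=0.0000[hold]  S*(4)=63.0117
k=3: j=0 S=47.3818 intr=41.3182 cont=40.1962 V=41.3182[EX]; j=1 S=83.7975 intr=4.9025 cont=15.0985 V=15.0985[hold]; j=2 S=148.2009 intr=0.0000 cont=1.4385 V=1.4385[hold]; j=3 S=262.1022 intr=0.0000 cont=0.0000 V=0.0000[hold]  S*(3)=47.3818
k=2: j=0 S=63.0117 intr=25.6883 cont=29.1103 V=29.1103[hold]; j=1 S=111.4400 intr=0.0000 cont=8.8197 V=8.8197[hold]; j=2 S=197.0883 intr=0.0000 cont=0.7792 V=0.7792[hold]  S*(2)=-
k=1: j=0 S=83.7975 intr=4.9025 cont=19.6993 V=19.6993[hold]; j=1 S=148.2009 intr=0.0000 cont=5.1248 V=5.1248[hold]  S*(1)=-
k=0: j=0 S=111.4400 intr=0.0000 cont=12.9547 V=12.9547[hold]  S*(0)=-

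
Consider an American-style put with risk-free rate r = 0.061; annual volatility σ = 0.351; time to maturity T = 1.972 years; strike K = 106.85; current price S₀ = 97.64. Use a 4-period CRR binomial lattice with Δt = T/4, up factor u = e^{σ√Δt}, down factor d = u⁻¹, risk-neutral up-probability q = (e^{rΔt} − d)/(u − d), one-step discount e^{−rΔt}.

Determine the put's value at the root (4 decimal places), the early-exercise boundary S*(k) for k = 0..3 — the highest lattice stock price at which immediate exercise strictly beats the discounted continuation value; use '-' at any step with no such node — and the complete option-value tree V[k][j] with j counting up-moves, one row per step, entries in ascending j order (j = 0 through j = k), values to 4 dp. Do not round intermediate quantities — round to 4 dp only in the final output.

price = 19.6189
boundary = - - 59.6435 76.3125
tree:
19.6189
31.1441 9.2922
47.2065 16.9841 2.1680
60.2344 30.5375 4.4685 0.0000
70.4167 47.2065 9.2100 0.0000 0.0000

Δt=0.49300  u=1.27948  d=0.78157  q=0.50001  discount=0.97037
step 4 (expiry): payoffs max(K−S,0) = 70.4167 47.2065 9.2100 0.0000 0.0000
step 3: (k=3,j=0): S=46.6156, (K−S)⁺=60.2344, hold=57.0690 ⇒ V=60.2344 exercise | (k=3,j=1): S=76.3125, (K−S)⁺=30.5375, hold=27.3721 ⇒ V=30.5375 exercise | (k=3,j=2): S=124.9281, (K−S)⁺=0.0000, hold=4.4685 ⇒ V=4.4685 continue | (k=3,j=3): S=204.5148, (K−S)⁺=0.0000, hold=0.0000 ⇒ V=0.0000 continue  boundary S*=76.3125
step 2: (k=2,j=0): S=59.6435, (K−S)⁺=47.2065, hold=44.0410 ⇒ V=47.2065 exercise | (k=2,j=1): S=97.6400, (K−S)⁺=9.2100, hold=16.9841 ⇒ V=16.9841 continue | (k=2,j=2): S=159.8425, (K−S)⁺=0.0000, hold=2.1680 ⇒ V=2.1680 continue  boundary S*=59.6435
step 1: (k=1,j=0): S=76.3125, (K−S)⁺=30.5375, hold=31.1441 ⇒ V=31.1441 continue | (k=1,j=1): S=124.9281, (K−S)⁺=0.0000, hold=9.2922 ⇒ V=9.2922 continue  boundary S*=-
step 0: (k=0,j=0): S=97.6400, (K−S)⁺=9.2100, hold=19.6189 ⇒ V=19.6189 continue  boundary S*=-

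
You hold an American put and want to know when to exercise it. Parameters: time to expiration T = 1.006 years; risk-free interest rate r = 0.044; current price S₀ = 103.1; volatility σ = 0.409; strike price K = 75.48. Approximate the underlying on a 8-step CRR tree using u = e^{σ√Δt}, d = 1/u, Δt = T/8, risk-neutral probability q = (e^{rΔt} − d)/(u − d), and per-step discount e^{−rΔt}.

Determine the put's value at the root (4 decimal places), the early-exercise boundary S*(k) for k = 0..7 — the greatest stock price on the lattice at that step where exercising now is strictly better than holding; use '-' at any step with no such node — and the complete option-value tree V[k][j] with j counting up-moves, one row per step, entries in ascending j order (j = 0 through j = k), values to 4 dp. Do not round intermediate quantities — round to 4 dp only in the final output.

price = 3.5904
boundary = - - - - - 49.9248 57.7171 49.9248
tree:
3.5904
5.6479 1.4281
8.6758 2.4700 0.3286
12.9424 4.2062 0.6390 0.0000
18.6126 7.0185 1.2426 0.0000 0.0000
25.5552 11.3911 2.4161 0.0000 0.0000 0.0000
32.2956 17.7629 4.6980 0.0000 0.0000 0.0000 0.0000
38.1259 25.5552 9.1351 0.0000 0.0000 0.0000 0.0000 0.0000
43.1690 32.2956 17.7629 0.0000 0.0000 0.0000 0.0000 0.0000 0.0000

Δt=0.12575, u=1.15608, d=0.86499, q=0.48286, disc=e^(-rΔt)=0.99448
k=8 terminal: V=max(K-S,0) → 43.1690 32.2956 17.7629 0.0000 0.0000 0.0000 0.0000 0.0000 0.0000
k=7: j=0 S=37.3541 intr=38.1259 cont=37.7094 V=38.1259[EX]; j=1 S=49.9248 intr=25.5552 cont=25.1388 V=25.5552[EX]; j=2 S=66.7257 intr=8.7543 cont=9.1351 V=9.1351[hold]; j=3 S=89.1805 intr=0.0000 cont=0.0000 V=0.0000[hold]; j=4 S=119.1920 intr=0.0000 cont=0.0000 V=0.0000[hold]; j=5 S=159.3031 intr=0.0000 cont=0.0000 V=0.0000[hold]; j=6 S=212.9126 intr=0.0000 cont=0.0000 V=0.0000[hold]; j=7 S=284.5631 intr=0.0000 cont=0.0000 V=0.0000[hold]  S*(7)=49.9248
k=6: j=0 S=43.1844 intr=32.2956 cont=31.8791 V=32.2956[EX]; j=1 S=57.7171 intr=17.7629 cont=17.5293 V=17.7629[EX]; j=2 S=77.1403 intr=0.0000 cont=4.6980 V=4.6980[hold]; j=3 S=103.1000 intr=0.0000 cont=0.0000 V=0.0000[hold]; j=4 S=137.7957 intr=0.0000 cont=0.0000 V=0.0000[hold]; j=5 S=184.1674 intr=0.0000 cont=0.0000 V=0.0000[hold]; j=6 S=246.1444 intr=0.0000 cont=0.0000 V=0.0000[hold]  S*(6)=57.7171
k=5: j=0 S=49.9248 intr=25.5552 cont=25.1388 V=25.5552[EX]; j=1 S=66.7257 intr=8.7543 cont=11.3911 V=11.3911[hold]; j=2 S=89.1805 intr=0.0000 cont=2.4161 V=2.4161[hold]; j=3 S=119.1920 intr=0.0000 cont=0.0000 V=0.0000[hold]; j=4 S=159.3031 intr=0.0000 cont=0.0000 V=0.0000[hold]; j=5 S=212.9126 intr=0.0000 cont=0.0000 V=0.0000[hold]  S*(5)=49.9248
k=4: j=0 S=57.7171 intr=17.7629 cont=18.6126 V=18.6126[hold]; j=1 S=77.1403 intr=0.0000 cont=7.0185 V=7.0185[hold]; j=2 S=103.1000 intr=0.0000 cont=1.2426 V=1.2426[hold]; j=3 S=137.7957 intr=0.0000 cont=0.0000 V=0.0000[hold]; j=4 S=184.1674 intr=0.0000 cont=0.0000 V=0.0000[hold]  S*(4)=-
k=3: j=0 S=66.7257 intr=8.7543 cont=12.9424 V=12.9424[hold]; j=1 S=89.1805 intr=0.0000 cont=4.2062 V=4.2062[hold]; j=2 S=119.1920 intr=0.0000 cont=0.6390 V=0.6390[hold]; j=3 S=159.3031 intr=0.0000 cont=0.0000 V=0.0000[hold]  S*(3)=-
k=2: j=0 S=77.1403 intr=0.0000 cont=8.6758 V=8.6758[hold]; j=1 S=103.1000 intr=0.0000 cont=2.4700 V=2.4700[hold]; j=2 S=137.7957 intr=0.0000 cont=0.3286 V=0.3286[hold]  S*(2)=-
k=1: j=0 S=89.1805 intr=0.0000 cont=5.6479 V=5.6479[hold]; j=1 S=119.1920 intr=0.0000 cont=1.4281 V=1.4281[hold]  S*(1)=-
k=0: j=0 S=103.1000 intr=0.0000 cont=3.5904 V=3.5904[hold]  S*(0)=-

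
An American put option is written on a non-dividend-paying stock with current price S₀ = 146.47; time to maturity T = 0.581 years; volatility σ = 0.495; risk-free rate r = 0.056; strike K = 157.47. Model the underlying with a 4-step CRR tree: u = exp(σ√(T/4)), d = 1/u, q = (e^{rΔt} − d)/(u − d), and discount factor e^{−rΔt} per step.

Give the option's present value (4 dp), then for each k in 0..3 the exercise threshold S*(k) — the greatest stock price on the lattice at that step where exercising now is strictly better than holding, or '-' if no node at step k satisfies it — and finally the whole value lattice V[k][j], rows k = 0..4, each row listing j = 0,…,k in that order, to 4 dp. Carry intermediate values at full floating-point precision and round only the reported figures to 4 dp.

Δt=0.14525  u=1.20762  d=0.82807  q=0.47449  discount=0.99190
step 4 (expiry): payoffs max(K−S,0) = 88.6008 57.0346 11.0000 0.0000 0.0000
step 3: (k=3,j=0): S=83.1680, (K−S)⁺=74.3020, hold=73.0264 ⇒ V=74.3020 exercise | (k=3,j=1): S=121.2880, (K−S)⁺=36.1820, hold=34.9063 ⇒ V=36.1820 exercise | (k=3,j=2): S=176.8803, (K−S)⁺=0.0000, hold=5.7337 ⇒ V=5.7337 continue | (k=3,j=3): S=257.9534, (K−S)⁺=0.0000, hold=0.0000 ⇒ V=0.0000 continue  boundary S*=121.2880
step 2: (k=2,j=0): S=100.4354, (K−S)⁺=57.0346, hold=55.7589 ⇒ V=57.0346 exercise | (k=2,j=1): S=146.4700, (K−S)⁺=11.0000, hold=21.5584 ⇒ V=21.5584 continue | (k=2,j=2): S=213.6045, (K−S)⁺=0.0000, hold=2.9887 ⇒ V=2.9887 continue  boundary S*=100.4354
step 1: (k=1,j=0): S=121.2880, (K−S)⁺=36.1820, hold=39.8757 ⇒ V=39.8757 continue | (k=1,j=1): S=176.8803, (K−S)⁺=0.0000, hold=12.6439 ⇒ V=12.6439 continue  boundary S*=-
step 0: (k=0,j=0): S=146.4700, (K−S)⁺=11.0000, hold=26.7360 ⇒ V=26.7360 continue  boundary S*=-

price = 26.7360
boundary = - - 100.4354 121.2880
tree:
26.7360
39.8757 12.6439
57.0346 21.5584 2.9887
74.3020 36.1820 5.7337 0.0000
88.6008 57.0346 11.0000 0.0000 0.0000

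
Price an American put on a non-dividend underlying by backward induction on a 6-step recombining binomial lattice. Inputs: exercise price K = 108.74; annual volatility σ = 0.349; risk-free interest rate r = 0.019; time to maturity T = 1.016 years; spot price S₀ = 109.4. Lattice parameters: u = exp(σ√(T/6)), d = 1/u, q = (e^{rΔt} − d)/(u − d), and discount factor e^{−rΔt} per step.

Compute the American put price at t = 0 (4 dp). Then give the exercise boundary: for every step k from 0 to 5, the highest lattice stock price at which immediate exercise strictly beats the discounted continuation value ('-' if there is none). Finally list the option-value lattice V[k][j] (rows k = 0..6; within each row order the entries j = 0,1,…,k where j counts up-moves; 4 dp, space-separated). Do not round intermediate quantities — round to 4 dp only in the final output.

params: Δt=0.16933 u=1.15444 d=0.86622 q=0.47534 e^(-rΔt)=0.99679
t_6 payoffs: 62.5240 47.1466 26.6527 0.0000 0.0000 0.0000 0.0000
t_5: node(5,0) S=53.3536 payoff=55.3864 vs cont=55.0371 → 55.3864 [stop]  node(5,1) S=71.1058 payoff=37.6342 vs cont=37.2849 → 37.6342 [stop]  node(5,2) S=94.7647 payoff=13.9753 vs cont=13.9387 → 13.9753 [stop]  node(5,3) S=126.2956 payoff=0.0000 vs cont=0.0000 → 0.0000 [wait]  node(5,4) S=168.3176 payoff=0.0000 vs cont=0.0000 → 0.0000 [wait]  node(5,5) S=224.3216 payoff=0.0000 vs cont=0.0000 → 0.0000 [wait]  ⇒ S*(5)=94.7647
t_4: node(4,0) S=61.5934 payoff=47.1466 vs cont=46.7973 → 47.1466 [stop]  node(4,1) S=82.0873 payoff=26.6527 vs cont=26.3034 → 26.6527 [stop]  node(4,2) S=109.4000 payoff=0.0000 vs cont=7.3087 → 7.3087 [wait]  node(4,3) S=145.8004 payoff=0.0000 vs cont=0.0000 → 0.0000 [wait]  node(4,4) S=194.3123 payoff=0.0000 vs cont=0.0000 → 0.0000 [wait]  ⇒ S*(4)=82.0873
t_3: node(3,0) S=71.1058 payoff=37.6342 vs cont=37.2849 → 37.6342 [stop]  node(3,1) S=94.7647 payoff=13.9753 vs cont=17.4017 → 17.4017 [wait]  node(3,2) S=126.2956 payoff=0.0000 vs cont=3.8223 → 3.8223 [wait]  node(3,3) S=168.3176 payoff=0.0000 vs cont=0.0000 → 0.0000 [wait]  ⇒ S*(3)=71.1058
t_2: node(2,0) S=82.0873 payoff=26.6527 vs cont=27.9269 → 27.9269 [wait]  node(2,1) S=109.4000 payoff=0.0000 vs cont=10.9117 → 10.9117 [wait]  node(2,2) S=145.8004 payoff=0.0000 vs cont=1.9990 → 1.9990 [wait]  ⇒ S*(2)=-
t_1: node(1,0) S=94.7647 payoff=13.9753 vs cont=19.7752 → 19.7752 [wait]  node(1,1) S=126.2956 payoff=0.0000 vs cont=6.6537 → 6.6537 [wait]  ⇒ S*(1)=-
t_0: node(0,0) S=109.4000 payoff=0.0000 vs cont=13.4946 → 13.4946 [wait]  ⇒ S*(0)=-

price = 13.4946
boundary = - - - 71.1058 82.0873 94.7647
tree:
13.4946
19.7752 6.6537
27.9269 10.9117 1.9990
37.6342 17.4017 3.8223 0.0000
47.1466 26.6527 7.3087 0.0000 0.0000
55.3864 37.6342 13.9753 0.0000 0.0000 0.0000
62.5240 47.1466 26.6527 0.0000 0.0000 0.0000 0.0000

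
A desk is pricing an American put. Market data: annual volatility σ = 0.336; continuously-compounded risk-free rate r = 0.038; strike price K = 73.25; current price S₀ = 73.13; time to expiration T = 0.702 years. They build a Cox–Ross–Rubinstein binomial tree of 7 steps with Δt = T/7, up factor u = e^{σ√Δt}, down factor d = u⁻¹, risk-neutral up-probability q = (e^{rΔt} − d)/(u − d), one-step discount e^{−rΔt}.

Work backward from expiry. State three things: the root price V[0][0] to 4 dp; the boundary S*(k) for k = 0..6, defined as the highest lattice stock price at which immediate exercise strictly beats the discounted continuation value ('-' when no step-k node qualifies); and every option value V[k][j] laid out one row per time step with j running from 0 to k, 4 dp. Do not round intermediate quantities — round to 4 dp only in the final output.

price = 7.6746
boundary = - - - 53.1451 47.7807 53.1451 59.1118
tree:
7.6746
10.9572 4.3357
15.1318 6.7204 1.9006
20.1049 10.1008 3.2729 0.4946
25.4693 14.6052 5.5161 0.9761 0.0000
30.2922 20.1049 9.0249 1.9263 0.0000 0.0000
34.6283 25.4693 14.1382 3.8013 0.0000 0.0000 0.0000
38.5268 30.2922 20.1049 7.5017 0.0000 0.0000 0.0000 0.0000

params: Δt=0.10029 u=1.11227 d=0.89906 q=0.49133 e^(-rΔt)=0.99620
t_7 payoffs: 38.5268 30.2922 20.1049 7.5017 0.0000 0.0000 0.0000 0.0000
t_6: node(6,0) S=38.6217 payoff=34.6283 vs cont=34.3497 → 34.6283 [stop]  node(6,1) S=47.7807 payoff=25.4693 vs cont=25.1907 → 25.4693 [stop]  node(6,2) S=59.1118 payoff=14.1382 vs cont=13.8596 → 14.1382 [stop]  node(6,3) S=73.1300 payoff=0.1200 vs cont=3.8013 → 3.8013 [wait]  node(6,4) S=90.4726 payoff=0.0000 vs cont=0.0000 → 0.0000 [wait]  node(6,5) S=111.9280 payoff=0.0000 vs cont=0.0000 → 0.0000 [wait]  node(6,6) S=138.4714 payoff=0.0000 vs cont=0.0000 → 0.0000 [wait]  ⇒ S*(6)=59.1118
t_5: node(5,0) S=42.9578 payoff=30.2922 vs cont=30.0136 → 30.2922 [stop]  node(5,1) S=53.1451 payoff=20.1049 vs cont=19.8263 → 20.1049 [stop]  node(5,2) S=65.7483 payoff=7.5017 vs cont=9.0249 → 9.0249 [wait]  node(5,3) S=81.3404 payoff=0.0000 vs cont=1.9263 → 1.9263 [wait]  node(5,4) S=100.6301 payoff=0.0000 vs cont=0.0000 → 0.0000 [wait]  node(5,5) S=124.4943 payoff=0.0000 vs cont=0.0000 → 0.0000 [wait]  ⇒ S*(5)=53.1451
t_4: node(4,0) S=47.7807 payoff=25.4693 vs cont=25.1907 → 25.4693 [stop]  node(4,1) S=59.1118 payoff=14.1382 vs cont=14.6052 → 14.6052 [wait]  node(4,2) S=73.1300 payoff=0.1200 vs cont=5.5161 → 5.5161 [wait]  node(4,3) S=90.4726 payoff=0.0000 vs cont=0.9761 → 0.9761 [wait]  node(4,4) S=111.9280 payoff=0.0000 vs cont=0.0000 → 0.0000 [wait]  ⇒ S*(4)=47.7807
t_3: node(3,0) S=53.1451 payoff=20.1049 vs cont=20.0548 → 20.1049 [stop]  node(3,1) S=65.7483 payoff=7.5017 vs cont=10.1008 → 10.1008 [wait]  node(3,2) S=81.3404 payoff=0.0000 vs cont=3.2729 → 3.2729 [wait]  node(3,3) S=100.6301 payoff=0.0000 vs cont=0.4946 → 0.4946 [wait]  ⇒ S*(3)=53.1451
t_2: node(2,0) S=59.1118 payoff=14.1382 vs cont=15.1318 → 15.1318 [wait]  node(2,1) S=73.1300 payoff=0.1200 vs cont=6.7204 → 6.7204 [wait]  node(2,2) S=90.4726 payoff=0.0000 vs cont=1.9006 → 1.9006 [wait]  ⇒ S*(2)=-
t_1: node(1,0) S=65.7483 payoff=7.5017 vs cont=10.9572 → 10.9572 [wait]  node(1,1) S=81.3404 payoff=0.0000 vs cont=4.3357 → 4.3357 [wait]  ⇒ S*(1)=-
t_0: node(0,0) S=73.1300 payoff=0.1200 vs cont=7.6746 → 7.6746 [wait]  ⇒ S*(0)=-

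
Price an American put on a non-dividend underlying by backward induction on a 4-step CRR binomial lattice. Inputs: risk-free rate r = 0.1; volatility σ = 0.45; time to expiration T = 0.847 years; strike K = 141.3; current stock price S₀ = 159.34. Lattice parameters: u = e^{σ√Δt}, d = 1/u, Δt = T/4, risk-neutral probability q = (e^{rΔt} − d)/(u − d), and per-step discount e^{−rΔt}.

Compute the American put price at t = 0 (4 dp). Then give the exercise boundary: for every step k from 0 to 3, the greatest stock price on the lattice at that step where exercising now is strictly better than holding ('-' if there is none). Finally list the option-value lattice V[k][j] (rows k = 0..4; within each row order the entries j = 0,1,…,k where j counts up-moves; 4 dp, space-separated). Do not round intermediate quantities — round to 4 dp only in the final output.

Δt=0.21175, u=1.23007, d=0.81296, q=0.49972, disc=e^(-rΔt)=0.97905
k=4 terminal: V=max(K-S,0) → 71.7012 35.9916 0.0000 0.0000 0.0000
k=3: j=0 S=85.6116 intr=55.6884 cont=52.7279 V=55.6884[EX]; j=1 S=129.5370 intr=11.7630 cont=17.6285 V=17.6285[hold]; j=2 S=195.9998 intr=0.0000 cont=0.0000 V=0.0000[hold]; j=3 S=296.5632 intr=0.0000 cont=0.0000 V=0.0000[hold]  S*(3)=85.6116
k=2: j=0 S=105.3084 intr=35.9916 cont=35.9007 V=35.9916[EX]; j=1 S=159.3400 intr=0.0000 cont=8.6344 V=8.6344[hold]; j=2 S=241.0940 intr=0.0000 cont=0.0000 V=0.0000[hold]  S*(2)=105.3084
k=1: j=0 S=129.5370 intr=11.7630 cont=21.8529 V=21.8529[hold]; j=1 S=195.9998 intr=0.0000 cont=4.2291 V=4.2291[hold]  S*(1)=-
k=0: j=0 S=159.3400 intr=0.0000 cont=12.7725 V=12.7725[hold]  S*(0)=-

price = 12.7725
boundary = - - 105.3084 85.6116
tree:
12.7725
21.8529 4.2291
35.9916 8.6344 0.0000
55.6884 17.6285 0.0000 0.0000
71.7012 35.9916 0.0000 0.0000 0.0000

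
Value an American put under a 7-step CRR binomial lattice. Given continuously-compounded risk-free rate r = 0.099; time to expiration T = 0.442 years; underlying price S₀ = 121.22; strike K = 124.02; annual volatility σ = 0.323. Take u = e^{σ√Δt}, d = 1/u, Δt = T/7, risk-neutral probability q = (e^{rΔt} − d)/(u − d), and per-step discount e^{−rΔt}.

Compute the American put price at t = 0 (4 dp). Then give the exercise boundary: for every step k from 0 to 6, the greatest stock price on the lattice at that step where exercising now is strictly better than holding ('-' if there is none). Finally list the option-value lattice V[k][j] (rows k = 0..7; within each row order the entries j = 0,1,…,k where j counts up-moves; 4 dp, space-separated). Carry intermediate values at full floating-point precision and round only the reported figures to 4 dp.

price = 9.8925
boundary = - - - 95.0226 103.0566 95.0226 103.0566
tree:
9.8925
14.7086 5.5362
21.0912 8.9549 2.4260
28.9974 13.9987 4.3758 0.6432
36.4052 20.9634 7.6953 1.3437 0.0000
43.2354 28.9974 13.0554 2.8070 0.0000 0.0000
49.5332 36.4052 20.9634 5.8640 0.0000 0.0000 0.0000
55.3400 43.2354 28.9974 12.2500 0.0000 0.0000 0.0000 0.0000

Δt=0.06314  u=1.08455  d=0.92204  q=0.51831  discount=0.99377
step 7 (expiry): payoffs max(K−S,0) = 55.3400 43.2354 28.9974 12.2500 0.0000 0.0000 0.0000 0.0000
step 6: (k=6,j=0): S=74.4868, (K−S)⁺=49.5332, hold=48.7604 ⇒ V=49.5332 exercise | (k=6,j=1): S=87.6148, (K−S)⁺=36.4052, hold=35.6323 ⇒ V=36.4052 exercise | (k=6,j=2): S=103.0566, (K−S)⁺=20.9634, hold=20.1905 ⇒ V=20.9634 exercise | (k=6,j=3): S=121.2200, (K−S)⁺=2.8000, hold=5.8640 ⇒ V=5.8640 continue | (k=6,j=4): S=142.5846, (K−S)⁺=0.0000, hold=0.0000 ⇒ V=0.0000 continue | (k=6,j=5): S=167.7146, (K−S)⁺=0.0000, hold=0.0000 ⇒ V=0.0000 continue | (k=6,j=6): S=197.2738, (K−S)⁺=0.0000, hold=0.0000 ⇒ V=0.0000 continue  boundary S*=103.0566
step 5: (k=5,j=0): S=80.7846, (K−S)⁺=43.2354, hold=42.4626 ⇒ V=43.2354 exercise | (k=5,j=1): S=95.0226, (K−S)⁺=28.9974, hold=28.2246 ⇒ V=28.9974 exercise | (k=5,j=2): S=111.7700, (K−S)⁺=12.2500, hold=13.0554 ⇒ V=13.0554 continue | (k=5,j=3): S=131.4690, (K−S)⁺=0.0000, hold=2.8070 ⇒ V=2.8070 continue | (k=5,j=4): S=154.6400, (K−S)⁺=0.0000, hold=0.0000 ⇒ V=0.0000 continue | (k=5,j=5): S=181.8947, (K−S)⁺=0.0000, hold=0.0000 ⇒ V=0.0000 continue  boundary S*=95.0226
step 4: (k=4,j=0): S=87.6148, (K−S)⁺=36.4052, hold=35.6323 ⇒ V=36.4052 exercise | (k=4,j=1): S=103.0566, (K−S)⁺=20.9634, hold=20.6053 ⇒ V=20.9634 exercise | (k=4,j=2): S=121.2200, (K−S)⁺=2.8000, hold=7.6953 ⇒ V=7.6953 continue | (k=4,j=3): S=142.5846, (K−S)⁺=0.0000, hold=1.3437 ⇒ V=1.3437 continue | (k=4,j=4): S=167.7146, (K−S)⁺=0.0000, hold=0.0000 ⇒ V=0.0000 continue  boundary S*=103.0566
step 3: (k=3,j=0): S=95.0226, (K−S)⁺=28.9974, hold=28.2246 ⇒ V=28.9974 exercise | (k=3,j=1): S=111.7700, (K−S)⁺=12.2500, hold=13.9987 ⇒ V=13.9987 continue | (k=3,j=2): S=131.4690, (K−S)⁺=0.0000, hold=4.3758 ⇒ V=4.3758 continue | (k=3,j=3): S=154.6400, (K−S)⁺=0.0000, hold=0.6432 ⇒ V=0.6432 continue  boundary S*=95.0226
step 2: (k=2,j=0): S=103.0566, (K−S)⁺=20.9634, hold=21.0912 ⇒ V=21.0912 continue | (k=2,j=1): S=121.2200, (K−S)⁺=2.8000, hold=8.9549 ⇒ V=8.9549 continue | (k=2,j=2): S=142.5846, (K−S)⁺=0.0000, hold=2.4260 ⇒ V=2.4260 continue  boundary S*=-
step 1: (k=1,j=0): S=111.7700, (K−S)⁺=12.2500, hold=14.7086 ⇒ V=14.7086 continue | (k=1,j=1): S=131.4690, (K−S)⁺=0.0000, hold=5.5362 ⇒ V=5.5362 continue  boundary S*=-
step 0: (k=0,j=0): S=121.2200, (K−S)⁺=2.8000, hold=9.8925 ⇒ V=9.8925 continue  boundary S*=-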